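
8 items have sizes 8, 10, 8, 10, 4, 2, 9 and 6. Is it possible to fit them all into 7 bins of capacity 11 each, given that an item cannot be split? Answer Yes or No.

Yes

A valid assignment using 6 bins:
  bin 1: 10 = 10
  bin 2: 10 = 10
  bin 3: 9 + 2 = 11
  bin 4: 8 = 8
  bin 5: 8 = 8
  bin 6: 6 + 4 = 10
That uses only 6 ≤ 7, so 7 bins are enough.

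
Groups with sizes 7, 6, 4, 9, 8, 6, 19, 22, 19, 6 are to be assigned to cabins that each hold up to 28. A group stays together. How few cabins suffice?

Total = 22 + 19 + 19 + 9 + 8 + 7 + 6 + 6 + 6 + 4 = 106.
Lower bound: ⌈106/28⌉ = 4 cabins.
A packing using 4 cabins:
  cabin 1: 22 + 6 = 28
  cabin 2: 19 + 9 = 28
  cabin 3: 19 + 8 = 27
  cabin 4: 7 + 6 + 6 + 4 = 23
This matches the lower bound, so 4 is optimal.

4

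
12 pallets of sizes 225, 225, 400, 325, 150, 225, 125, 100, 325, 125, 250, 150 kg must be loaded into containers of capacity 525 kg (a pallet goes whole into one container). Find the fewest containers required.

6

Total = 400 + 325 + 325 + 250 + 225 + 225 + 225 + 150 + 150 + 125 + 125 + 100 = 2625 kg.
Lower bound: ⌈2625/525⌉ = 5 containers.
A packing using 6 containers:
  container 1: 400 + 125 = 525
  container 2: 325 + 150 = 475
  container 3: 325 + 150 = 475
  container 4: 250 + 225 = 475
  container 5: 225 + 225 = 450
  container 6: 125 + 100 = 225
No arrangement into 5 containers stays within capacity, so 6 is optimal.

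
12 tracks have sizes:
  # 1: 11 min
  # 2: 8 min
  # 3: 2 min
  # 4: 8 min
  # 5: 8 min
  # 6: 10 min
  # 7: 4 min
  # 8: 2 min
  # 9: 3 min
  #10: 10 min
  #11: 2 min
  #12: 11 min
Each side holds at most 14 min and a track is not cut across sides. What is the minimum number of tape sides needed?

Total = 11 + 11 + 10 + 10 + 8 + 8 + 8 + 4 + 3 + 2 + 2 + 2 = 79 min.
Lower bound: ⌈79/14⌉ = 6 tape sides.
Also, 7 tracks each exceed 7 min, and no two of those can share a side, so at least 7 tape sides are needed.
A packing using 7 tape sides:
  side 1: 11 + 3 = 14
  side 2: 11 + 2 = 13
  side 3: 10 + 4 = 14
  side 4: 10 + 2 + 2 = 14
  side 5: 8 = 8
  side 6: 8 = 8
  side 7: 8 = 8
This matches the lower bound, so 7 is optimal.

7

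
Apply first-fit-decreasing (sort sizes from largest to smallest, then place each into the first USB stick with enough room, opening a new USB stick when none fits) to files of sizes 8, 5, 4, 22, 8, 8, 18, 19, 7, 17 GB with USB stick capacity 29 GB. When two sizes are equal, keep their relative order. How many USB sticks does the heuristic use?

5

Sorted descending: 22, 19, 18, 17, 8, 8, 8, 7, 5, 4.
  22 → USB stick 1 (new)  [load 22/29]
  19 → USB stick 2 (new)  [load 19/29]
  18 → USB stick 3 (new)  [load 18/29]
  17 → USB stick 4 (new)  [load 17/29]
  8 → USB stick 2  [load 27/29]
  8 → USB stick 3  [load 26/29]
  8 → USB stick 4  [load 25/29]
  7 → USB stick 1  [load 29/29]
  5 → USB stick 5 (new)  [load 5/29]
  4 → USB stick 4  [load 29/29]
5 USB sticks opened.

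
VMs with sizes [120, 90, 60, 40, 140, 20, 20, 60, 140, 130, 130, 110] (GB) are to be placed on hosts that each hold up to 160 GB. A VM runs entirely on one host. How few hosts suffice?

8

Total = 140 + 140 + 130 + 130 + 120 + 110 + 90 + 60 + 60 + 40 + 20 + 20 = 1060 GB.
Lower bound: ⌈1060/160⌉ = 7 hosts.
A packing using 8 hosts:
  host 1: 140 + 20 = 160
  host 2: 140 + 20 = 160
  host 3: 130 = 130
  host 4: 130 = 130
  host 5: 120 + 40 = 160
  host 6: 110 = 110
  host 7: 90 + 60 = 150
  host 8: 60 = 60
No arrangement into 7 hosts stays within capacity, so 8 is optimal.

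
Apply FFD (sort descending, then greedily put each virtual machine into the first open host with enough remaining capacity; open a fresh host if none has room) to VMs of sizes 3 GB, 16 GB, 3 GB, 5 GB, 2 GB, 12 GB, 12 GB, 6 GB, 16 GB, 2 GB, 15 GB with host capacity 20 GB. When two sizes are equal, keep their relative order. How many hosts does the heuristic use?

5

Sorted descending: 16, 16, 15, 12, 12, 6, 5, 3, 3, 2, 2.
  16 → host 1 (new)  [load 16/20]
  16 → host 2 (new)  [load 16/20]
  15 → host 3 (new)  [load 15/20]
  12 → host 4 (new)  [load 12/20]
  12 → host 5 (new)  [load 12/20]
  6 → host 4  [load 18/20]
  5 → host 3  [load 20/20]
  3 → host 1  [load 19/20]
  3 → host 2  [load 19/20]
  2 → host 4  [load 20/20]
  2 → host 5  [load 14/20]
5 hosts opened.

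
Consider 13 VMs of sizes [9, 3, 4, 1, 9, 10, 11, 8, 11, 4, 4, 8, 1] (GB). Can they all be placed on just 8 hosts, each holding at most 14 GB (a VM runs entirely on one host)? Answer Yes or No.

Yes

A valid assignment using 7 hosts:
  host 1: 11 + 3 = 14
  host 2: 11 + 1 + 1 = 13
  host 3: 10 + 4 = 14
  host 4: 9 + 4 = 13
  host 5: 9 + 4 = 13
  host 6: 8 = 8
  host 7: 8 = 8
That uses only 7 ≤ 8, so 8 hosts are enough.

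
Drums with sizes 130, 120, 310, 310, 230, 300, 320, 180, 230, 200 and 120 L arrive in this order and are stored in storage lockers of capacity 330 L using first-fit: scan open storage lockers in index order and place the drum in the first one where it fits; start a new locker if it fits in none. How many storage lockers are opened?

  130 → locker 1 (new)  [load 130/330]
  120 → locker 1  [load 250/330]
  310 → locker 2 (new)  [load 310/330]
  310 → locker 3 (new)  [load 310/330]
  230 → locker 4 (new)  [load 230/330]
  300 → locker 5 (new)  [load 300/330]
  320 → locker 6 (new)  [load 320/330]
  180 → locker 7 (new)  [load 180/330]
  230 → locker 8 (new)  [load 230/330]
  200 → locker 9 (new)  [load 200/330]
  120 → locker 7  [load 300/330]
9 storage lockers opened.

9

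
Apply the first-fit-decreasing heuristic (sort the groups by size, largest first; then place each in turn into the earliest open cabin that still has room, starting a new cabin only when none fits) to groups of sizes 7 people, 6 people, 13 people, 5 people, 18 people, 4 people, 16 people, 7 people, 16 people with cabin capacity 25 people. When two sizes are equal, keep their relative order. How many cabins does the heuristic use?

4

Sorted descending: 18, 16, 16, 13, 7, 7, 6, 5, 4.
  18 → cabin 1 (new)  [load 18/25]
  16 → cabin 2 (new)  [load 16/25]
  16 → cabin 3 (new)  [load 16/25]
  13 → cabin 4 (new)  [load 13/25]
  7 → cabin 1  [load 25/25]
  7 → cabin 2  [load 23/25]
  6 → cabin 3  [load 22/25]
  5 → cabin 4  [load 18/25]
  4 → cabin 4  [load 22/25]
4 cabins opened.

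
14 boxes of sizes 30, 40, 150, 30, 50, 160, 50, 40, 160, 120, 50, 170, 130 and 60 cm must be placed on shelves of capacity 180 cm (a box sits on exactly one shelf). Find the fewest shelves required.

Total = 170 + 160 + 160 + 150 + 130 + 120 + 60 + 50 + 50 + 50 + 40 + 40 + 30 + 30 = 1240 cm.
Lower bound: ⌈1240/180⌉ = 7 shelves.
A packing using 8 shelves:
  shelf 1: 170 = 170
  shelf 2: 160 = 160
  shelf 3: 160 = 160
  shelf 4: 150 + 30 = 180
  shelf 5: 130 + 50 = 180
  shelf 6: 120 + 60 = 180
  shelf 7: 50 + 50 + 40 + 40 = 180
  shelf 8: 30 = 30
No arrangement into 7 shelves stays within capacity, so 8 is optimal.

8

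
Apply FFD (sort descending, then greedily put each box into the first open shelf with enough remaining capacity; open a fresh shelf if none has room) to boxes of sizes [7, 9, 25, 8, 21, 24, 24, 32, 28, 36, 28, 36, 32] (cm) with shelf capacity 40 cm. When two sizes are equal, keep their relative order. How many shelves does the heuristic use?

Sorted descending: 36, 36, 32, 32, 28, 28, 25, 24, 24, 21, 9, 8, 7.
  36 → shelf 1 (new)  [load 36/40]
  36 → shelf 2 (new)  [load 36/40]
  32 → shelf 3 (new)  [load 32/40]
  32 → shelf 4 (new)  [load 32/40]
  28 → shelf 5 (new)  [load 28/40]
  28 → shelf 6 (new)  [load 28/40]
  25 → shelf 7 (new)  [load 25/40]
  24 → shelf 8 (new)  [load 24/40]
  24 → shelf 9 (new)  [load 24/40]
  21 → shelf 10 (new)  [load 21/40]
  9 → shelf 5  [load 37/40]
  8 → shelf 3  [load 40/40]
  7 → shelf 4  [load 39/40]
10 shelves opened.

10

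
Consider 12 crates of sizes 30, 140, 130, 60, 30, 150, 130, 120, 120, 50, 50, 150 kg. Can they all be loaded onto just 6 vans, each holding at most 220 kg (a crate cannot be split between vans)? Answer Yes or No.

No

Total = 1160 kg; ⌈1160/220⌉ = 6.
7 crates each exceed half the capacity and cannot share a van, forcing at least 7 vans.
At least 7 vans are required, but only 6 are allowed.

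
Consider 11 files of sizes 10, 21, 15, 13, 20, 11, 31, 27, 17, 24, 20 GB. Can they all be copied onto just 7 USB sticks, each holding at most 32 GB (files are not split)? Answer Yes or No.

No

Total = 209 GB; ⌈209/32⌉ = 7.
The bound of 7 does not rule out 7, but exhaustive search shows no assignment into 7 USB sticks of capacity 32 GB exists — the minimum is 8.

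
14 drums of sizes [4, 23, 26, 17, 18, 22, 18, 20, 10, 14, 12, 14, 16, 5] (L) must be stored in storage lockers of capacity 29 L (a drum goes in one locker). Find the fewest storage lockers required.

Total = 26 + 23 + 22 + 20 + 18 + 18 + 17 + 16 + 14 + 14 + 12 + 10 + 5 + 4 = 219 L.
Lower bound: ⌈219/29⌉ = 8 storage lockers.
A packing using 9 storage lockers:
  locker 1: 26 = 26
  locker 2: 23 + 5 = 28
  locker 3: 22 + 4 = 26
  locker 4: 20 = 20
  locker 5: 18 + 10 = 28
  locker 6: 18 = 18
  locker 7: 17 + 12 = 29
  locker 8: 16 = 16
  locker 9: 14 + 14 = 28
No arrangement into 8 storage lockers stays within capacity, so 9 is optimal.

9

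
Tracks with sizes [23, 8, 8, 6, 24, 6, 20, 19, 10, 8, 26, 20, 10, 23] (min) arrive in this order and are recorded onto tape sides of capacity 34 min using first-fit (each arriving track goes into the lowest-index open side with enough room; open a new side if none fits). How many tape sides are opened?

  23 → side 1 (new)  [load 23/34]
  8 → side 1  [load 31/34]
  8 → side 2 (new)  [load 8/34]
  6 → side 2  [load 14/34]
  24 → side 3 (new)  [load 24/34]
  6 → side 2  [load 20/34]
  20 → side 4 (new)  [load 20/34]
  19 → side 5 (new)  [load 19/34]
  10 → side 2  [load 30/34]
  8 → side 3  [load 32/34]
  26 → side 6 (new)  [load 26/34]
  20 → side 7 (new)  [load 20/34]
  10 → side 4  [load 30/34]
  23 → side 8 (new)  [load 23/34]
8 tape sides opened.

8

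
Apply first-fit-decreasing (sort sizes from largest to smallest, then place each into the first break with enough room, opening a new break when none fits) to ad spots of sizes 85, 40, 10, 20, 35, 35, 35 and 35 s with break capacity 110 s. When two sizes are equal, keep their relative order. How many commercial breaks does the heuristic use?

Sorted descending: 85, 40, 35, 35, 35, 35, 20, 10.
  85 → break 1 (new)  [load 85/110]
  40 → break 2 (new)  [load 40/110]
  35 → break 2  [load 75/110]
  35 → break 2  [load 110/110]
  35 → break 3 (new)  [load 35/110]
  35 → break 3  [load 70/110]
  20 → break 1  [load 105/110]
  10 → break 3  [load 80/110]
3 commercial breaks opened.

3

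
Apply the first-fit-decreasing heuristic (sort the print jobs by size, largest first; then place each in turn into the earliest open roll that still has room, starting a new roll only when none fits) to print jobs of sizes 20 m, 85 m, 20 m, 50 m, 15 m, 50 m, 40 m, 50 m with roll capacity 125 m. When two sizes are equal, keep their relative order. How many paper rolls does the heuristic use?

Sorted descending: 85, 50, 50, 50, 40, 20, 20, 15.
  85 → roll 1 (new)  [load 85/125]
  50 → roll 2 (new)  [load 50/125]
  50 → roll 2  [load 100/125]
  50 → roll 3 (new)  [load 50/125]
  40 → roll 1  [load 125/125]
  20 → roll 2  [load 120/125]
  20 → roll 3  [load 70/125]
  15 → roll 3  [load 85/125]
3 paper rolls opened.

3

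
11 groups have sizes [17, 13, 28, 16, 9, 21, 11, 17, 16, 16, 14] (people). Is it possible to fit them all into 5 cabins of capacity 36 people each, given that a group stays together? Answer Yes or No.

No

Total = 178 people; ⌈178/36⌉ = 5.
The bound of 5 does not rule out 5, but exhaustive search shows no assignment into 5 cabins of capacity 36 people exists — the minimum is 6.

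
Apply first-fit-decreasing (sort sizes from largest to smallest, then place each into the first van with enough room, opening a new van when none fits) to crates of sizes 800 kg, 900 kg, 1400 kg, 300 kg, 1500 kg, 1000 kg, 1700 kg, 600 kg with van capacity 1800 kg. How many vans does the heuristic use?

Sorted descending: 1700, 1500, 1400, 1000, 900, 800, 600, 300.
  1700 → van 1 (new)  [load 1700/1800]
  1500 → van 2 (new)  [load 1500/1800]
  1400 → van 3 (new)  [load 1400/1800]
  1000 → van 4 (new)  [load 1000/1800]
  900 → van 5 (new)  [load 900/1800]
  800 → van 4  [load 1800/1800]
  600 → van 5  [load 1500/1800]
  300 → van 2  [load 1800/1800]
5 vans opened.

5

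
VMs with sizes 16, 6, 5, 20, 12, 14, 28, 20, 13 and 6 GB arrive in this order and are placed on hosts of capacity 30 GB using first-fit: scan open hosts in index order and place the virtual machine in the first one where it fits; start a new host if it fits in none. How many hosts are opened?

6

  16 → host 1 (new)  [load 16/30]
  6 → host 1  [load 22/30]
  5 → host 1  [load 27/30]
  20 → host 2 (new)  [load 20/30]
  12 → host 3 (new)  [load 12/30]
  14 → host 3  [load 26/30]
  28 → host 4 (new)  [load 28/30]
  20 → host 5 (new)  [load 20/30]
  13 → host 6 (new)  [load 13/30]
  6 → host 2  [load 26/30]
6 hosts opened.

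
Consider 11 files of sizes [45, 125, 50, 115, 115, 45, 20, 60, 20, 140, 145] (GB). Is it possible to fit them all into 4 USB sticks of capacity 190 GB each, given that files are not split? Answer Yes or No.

No

Total = 880 GB; ⌈880/190⌉ = 5.
At least 5 USB sticks are required, but only 4 are allowed.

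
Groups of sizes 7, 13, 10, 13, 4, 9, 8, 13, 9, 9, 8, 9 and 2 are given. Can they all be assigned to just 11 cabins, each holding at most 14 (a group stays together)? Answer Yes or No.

A valid assignment using 11 cabins:
  cabin 1: 13 = 13
  cabin 2: 13 = 13
  cabin 3: 13 = 13
  cabin 4: 10 + 4 = 14
  cabin 5: 9 + 2 = 11
  cabin 6: 9 = 9
  cabin 7: 9 = 9
  cabin 8: 9 = 9
  cabin 9: 8 = 8
  cabin 10: 8 = 8
  cabin 11: 7 = 7
Every load is within 14, so 11 cabins suffice.

Yes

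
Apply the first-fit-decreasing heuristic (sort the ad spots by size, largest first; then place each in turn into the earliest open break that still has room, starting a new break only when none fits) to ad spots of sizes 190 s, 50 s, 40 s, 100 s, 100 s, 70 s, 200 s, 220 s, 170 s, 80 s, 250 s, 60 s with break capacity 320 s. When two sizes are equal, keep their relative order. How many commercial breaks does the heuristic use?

5

Sorted descending: 250, 220, 200, 190, 170, 100, 100, 80, 70, 60, 50, 40.
  250 → break 1 (new)  [load 250/320]
  220 → break 2 (new)  [load 220/320]
  200 → break 3 (new)  [load 200/320]
  190 → break 4 (new)  [load 190/320]
  170 → break 5 (new)  [load 170/320]
  100 → break 2  [load 320/320]
  100 → break 3  [load 300/320]
  80 → break 4  [load 270/320]
  70 → break 1  [load 320/320]
  60 → break 5  [load 230/320]
  50 → break 4  [load 320/320]
  40 → break 5  [load 270/320]
5 commercial breaks opened.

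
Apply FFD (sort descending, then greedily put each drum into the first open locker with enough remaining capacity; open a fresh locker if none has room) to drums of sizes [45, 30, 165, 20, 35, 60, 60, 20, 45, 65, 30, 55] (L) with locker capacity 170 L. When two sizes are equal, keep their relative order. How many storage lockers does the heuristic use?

4

Sorted descending: 165, 65, 60, 60, 55, 45, 45, 35, 30, 30, 20, 20.
  165 → locker 1 (new)  [load 165/170]
  65 → locker 2 (new)  [load 65/170]
  60 → locker 2  [load 125/170]
  60 → locker 3 (new)  [load 60/170]
  55 → locker 3  [load 115/170]
  45 → locker 2  [load 170/170]
  45 → locker 3  [load 160/170]
  35 → locker 4 (new)  [load 35/170]
  30 → locker 4  [load 65/170]
  30 → locker 4  [load 95/170]
  20 → locker 4  [load 115/170]
  20 → locker 4  [load 135/170]
4 storage lockers opened.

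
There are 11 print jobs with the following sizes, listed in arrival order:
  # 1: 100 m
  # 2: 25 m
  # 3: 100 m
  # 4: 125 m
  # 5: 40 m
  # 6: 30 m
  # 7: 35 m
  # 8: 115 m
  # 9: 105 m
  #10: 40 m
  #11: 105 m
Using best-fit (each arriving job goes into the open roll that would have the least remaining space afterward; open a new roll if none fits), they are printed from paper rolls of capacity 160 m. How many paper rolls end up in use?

6

  100 → roll 1 (new)  [load 100/160]
  25 → roll 1  [load 125/160]
  100 → roll 2 (new)  [load 100/160]
  125 → roll 3 (new)  [load 125/160]
  40 → roll 2  [load 140/160]
  30 → roll 1  [load 155/160]
  35 → roll 3  [load 160/160]
  115 → roll 4 (new)  [load 115/160]
  105 → roll 5 (new)  [load 105/160]
  40 → roll 4  [load 155/160]
  105 → roll 6 (new)  [load 105/160]
6 paper rolls opened.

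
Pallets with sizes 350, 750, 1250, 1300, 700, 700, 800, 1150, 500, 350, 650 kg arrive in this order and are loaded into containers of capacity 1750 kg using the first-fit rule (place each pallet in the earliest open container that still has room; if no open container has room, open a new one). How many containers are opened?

  350 → container 1 (new)  [load 350/1750]
  750 → container 1  [load 1100/1750]
  1250 → container 2 (new)  [load 1250/1750]
  1300 → container 3 (new)  [load 1300/1750]
  700 → container 4 (new)  [load 700/1750]
  700 → container 4  [load 1400/1750]
  800 → container 5 (new)  [load 800/1750]
  1150 → container 6 (new)  [load 1150/1750]
  500 → container 1  [load 1600/1750]
  350 → container 2  [load 1600/1750]
  650 → container 5  [load 1450/1750]
6 containers opened.

6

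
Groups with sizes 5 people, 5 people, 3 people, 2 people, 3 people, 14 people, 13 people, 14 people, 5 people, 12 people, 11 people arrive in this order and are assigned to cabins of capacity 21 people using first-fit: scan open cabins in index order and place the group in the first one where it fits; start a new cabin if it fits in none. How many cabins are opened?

6

  5 → cabin 1 (new)  [load 5/21]
  5 → cabin 1  [load 10/21]
  3 → cabin 1  [load 13/21]
  2 → cabin 1  [load 15/21]
  3 → cabin 1  [load 18/21]
  14 → cabin 2 (new)  [load 14/21]
  13 → cabin 3 (new)  [load 13/21]
  14 → cabin 4 (new)  [load 14/21]
  5 → cabin 2  [load 19/21]
  12 → cabin 5 (new)  [load 12/21]
  11 → cabin 6 (new)  [load 11/21]
6 cabins opened.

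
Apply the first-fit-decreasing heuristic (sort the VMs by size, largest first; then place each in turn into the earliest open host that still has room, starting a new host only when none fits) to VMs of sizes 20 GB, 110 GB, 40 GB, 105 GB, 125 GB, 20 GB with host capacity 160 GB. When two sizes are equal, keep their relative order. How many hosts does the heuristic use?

3

Sorted descending: 125, 110, 105, 40, 20, 20.
  125 → host 1 (new)  [load 125/160]
  110 → host 2 (new)  [load 110/160]
  105 → host 3 (new)  [load 105/160]
  40 → host 2  [load 150/160]
  20 → host 1  [load 145/160]
  20 → host 3  [load 125/160]
3 hosts opened.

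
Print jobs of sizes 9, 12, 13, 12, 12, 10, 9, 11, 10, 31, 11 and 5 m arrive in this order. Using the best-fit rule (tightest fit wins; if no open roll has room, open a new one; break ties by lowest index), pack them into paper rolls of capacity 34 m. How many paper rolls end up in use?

5

  9 → roll 1 (new)  [load 9/34]
  12 → roll 1  [load 21/34]
  13 → roll 1  [load 34/34]
  12 → roll 2 (new)  [load 12/34]
  12 → roll 2  [load 24/34]
  10 → roll 2  [load 34/34]
  9 → roll 3 (new)  [load 9/34]
  11 → roll 3  [load 20/34]
  10 → roll 3  [load 30/34]
  31 → roll 4 (new)  [load 31/34]
  11 → roll 5 (new)  [load 11/34]
  5 → roll 5  [load 16/34]
5 paper rolls opened.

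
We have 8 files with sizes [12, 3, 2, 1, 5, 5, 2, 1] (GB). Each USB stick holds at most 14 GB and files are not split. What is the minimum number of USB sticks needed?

3

Total = 12 + 5 + 5 + 3 + 2 + 2 + 1 + 1 = 31 GB.
Lower bound: ⌈31/14⌉ = 3 USB sticks.
A packing using 3 USB sticks:
  USB stick 1: 12 + 2 = 14
  USB stick 2: 5 + 5 + 3 + 1 = 14
  USB stick 3: 2 + 1 = 3
This matches the lower bound, so 3 is optimal.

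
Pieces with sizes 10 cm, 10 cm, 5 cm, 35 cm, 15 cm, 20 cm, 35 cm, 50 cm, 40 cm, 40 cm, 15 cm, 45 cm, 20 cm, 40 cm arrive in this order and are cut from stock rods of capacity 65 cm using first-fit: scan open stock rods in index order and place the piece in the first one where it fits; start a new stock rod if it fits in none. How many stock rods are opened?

8

  10 → stock rod 1 (new)  [load 10/65]
  10 → stock rod 1  [load 20/65]
  5 → stock rod 1  [load 25/65]
  35 → stock rod 1  [load 60/65]
  15 → stock rod 2 (new)  [load 15/65]
  20 → stock rod 2  [load 35/65]
  35 → stock rod 3 (new)  [load 35/65]
  50 → stock rod 4 (new)  [load 50/65]
  40 → stock rod 5 (new)  [load 40/65]
  40 → stock rod 6 (new)  [load 40/65]
  15 → stock rod 2  [load 50/65]
  45 → stock rod 7 (new)  [load 45/65]
  20 → stock rod 3  [load 55/65]
  40 → stock rod 8 (new)  [load 40/65]
8 stock rods opened.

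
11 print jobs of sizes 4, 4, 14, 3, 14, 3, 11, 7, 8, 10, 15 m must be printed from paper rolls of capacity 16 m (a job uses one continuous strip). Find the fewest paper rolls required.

7

Total = 15 + 14 + 14 + 11 + 10 + 8 + 7 + 4 + 4 + 3 + 3 = 93 m.
Lower bound: ⌈93/16⌉ = 6 paper rolls.
A packing using 7 paper rolls:
  roll 1: 15 = 15
  roll 2: 14 = 14
  roll 3: 14 = 14
  roll 4: 11 + 4 = 15
  roll 5: 10 + 4 = 14
  roll 6: 8 + 7 = 15
  roll 7: 3 + 3 = 6
No arrangement into 6 paper rolls stays within capacity, so 7 is optimal.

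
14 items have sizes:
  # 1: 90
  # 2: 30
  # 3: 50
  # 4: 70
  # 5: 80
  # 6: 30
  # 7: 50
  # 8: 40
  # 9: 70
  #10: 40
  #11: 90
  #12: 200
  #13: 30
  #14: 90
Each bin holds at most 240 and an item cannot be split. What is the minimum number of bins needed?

Total = 200 + 90 + 90 + 90 + 80 + 70 + 70 + 50 + 50 + 40 + 40 + 30 + 30 + 30 = 960.
Lower bound: ⌈960/240⌉ = 4 bins.
A packing using 4 bins:
  bin 1: 200 + 40 = 240
  bin 2: 90 + 90 + 30 + 30 = 240
  bin 3: 90 + 80 + 70 = 240
  bin 4: 70 + 50 + 50 + 40 + 30 = 240
This matches the lower bound, so 4 is optimal.

4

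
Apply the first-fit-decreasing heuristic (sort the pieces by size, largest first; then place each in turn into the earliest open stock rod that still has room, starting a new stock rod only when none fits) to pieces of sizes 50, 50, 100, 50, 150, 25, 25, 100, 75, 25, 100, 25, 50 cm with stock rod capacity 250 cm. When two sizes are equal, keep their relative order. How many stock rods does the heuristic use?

4

Sorted descending: 150, 100, 100, 100, 75, 50, 50, 50, 50, 25, 25, 25, 25.
  150 → stock rod 1 (new)  [load 150/250]
  100 → stock rod 1  [load 250/250]
  100 → stock rod 2 (new)  [load 100/250]
  100 → stock rod 2  [load 200/250]
  75 → stock rod 3 (new)  [load 75/250]
  50 → stock rod 2  [load 250/250]
  50 → stock rod 3  [load 125/250]
  50 → stock rod 3  [load 175/250]
  50 → stock rod 3  [load 225/250]
  25 → stock rod 3  [load 250/250]
  25 → stock rod 4 (new)  [load 25/250]
  25 → stock rod 4  [load 50/250]
  25 → stock rod 4  [load 75/250]
4 stock rods opened.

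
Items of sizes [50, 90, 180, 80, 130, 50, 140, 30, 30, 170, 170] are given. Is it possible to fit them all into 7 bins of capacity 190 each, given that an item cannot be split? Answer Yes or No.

Yes

A valid assignment using 7 bins:
  bin 1: 180 = 180
  bin 2: 170 = 170
  bin 3: 170 = 170
  bin 4: 140 + 50 = 190
  bin 5: 130 + 50 = 180
  bin 6: 90 + 80 = 170
  bin 7: 30 + 30 = 60
Every load is within 190, so 7 bins suffice.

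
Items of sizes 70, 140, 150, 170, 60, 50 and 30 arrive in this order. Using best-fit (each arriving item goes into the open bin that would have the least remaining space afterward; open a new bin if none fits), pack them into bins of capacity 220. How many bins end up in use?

  70 → bin 1 (new)  [load 70/220]
  140 → bin 1  [load 210/220]
  150 → bin 2 (new)  [load 150/220]
  170 → bin 3 (new)  [load 170/220]
  60 → bin 2  [load 210/220]
  50 → bin 3  [load 220/220]
  30 → bin 4 (new)  [load 30/220]
4 bins opened.

4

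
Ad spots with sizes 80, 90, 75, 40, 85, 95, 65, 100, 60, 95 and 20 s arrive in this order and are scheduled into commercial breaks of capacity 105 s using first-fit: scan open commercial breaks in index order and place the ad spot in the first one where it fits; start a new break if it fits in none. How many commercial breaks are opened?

  80 → break 1 (new)  [load 80/105]
  90 → break 2 (new)  [load 90/105]
  75 → break 3 (new)  [load 75/105]
  40 → break 4 (new)  [load 40/105]
  85 → break 5 (new)  [load 85/105]
  95 → break 6 (new)  [load 95/105]
  65 → break 4  [load 105/105]
  100 → break 7 (new)  [load 100/105]
  60 → break 8 (new)  [load 60/105]
  95 → break 9 (new)  [load 95/105]
  20 → break 1  [load 100/105]
9 commercial breaks opened.

9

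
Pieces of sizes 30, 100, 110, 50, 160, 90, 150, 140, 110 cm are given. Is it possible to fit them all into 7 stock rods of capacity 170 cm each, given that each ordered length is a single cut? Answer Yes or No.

Yes

A valid assignment using 7 stock rods:
  stock rod 1: 160 = 160
  stock rod 2: 150 = 150
  stock rod 3: 140 + 30 = 170
  stock rod 4: 110 + 50 = 160
  stock rod 5: 110 = 110
  stock rod 6: 100 = 100
  stock rod 7: 90 = 90
Every load is within 170 cm, so 7 stock rods suffice.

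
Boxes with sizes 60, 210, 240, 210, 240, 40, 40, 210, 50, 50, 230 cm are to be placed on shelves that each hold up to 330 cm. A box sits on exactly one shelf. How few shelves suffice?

Total = 240 + 240 + 230 + 210 + 210 + 210 + 60 + 50 + 50 + 40 + 40 = 1580 cm.
Lower bound: ⌈1580/330⌉ = 5 shelves.
Also, 6 boxes each exceed 165 cm, and no two of those can share a shelf, so at least 6 shelves are needed.
A packing using 6 shelves:
  shelf 1: 240 + 60 = 300
  shelf 2: 240 + 50 + 40 = 330
  shelf 3: 230 + 50 + 40 = 320
  shelf 4: 210 = 210
  shelf 5: 210 = 210
  shelf 6: 210 = 210
This matches the lower bound, so 6 is optimal.

6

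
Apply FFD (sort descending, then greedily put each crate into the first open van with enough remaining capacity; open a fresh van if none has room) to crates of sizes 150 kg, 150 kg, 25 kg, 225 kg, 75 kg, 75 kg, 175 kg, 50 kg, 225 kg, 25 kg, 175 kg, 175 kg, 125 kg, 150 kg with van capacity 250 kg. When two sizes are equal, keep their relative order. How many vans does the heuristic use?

Sorted descending: 225, 225, 175, 175, 175, 150, 150, 150, 125, 75, 75, 50, 25, 25.
  225 → van 1 (new)  [load 225/250]
  225 → van 2 (new)  [load 225/250]
  175 → van 3 (new)  [load 175/250]
  175 → van 4 (new)  [load 175/250]
  175 → van 5 (new)  [load 175/250]
  150 → van 6 (new)  [load 150/250]
  150 → van 7 (new)  [load 150/250]
  150 → van 8 (new)  [load 150/250]
  125 → van 9 (new)  [load 125/250]
  75 → van 3  [load 250/250]
  75 → van 4  [load 250/250]
  50 → van 5  [load 225/250]
  25 → van 1  [load 250/250]
  25 → van 2  [load 250/250]
9 vans opened.

9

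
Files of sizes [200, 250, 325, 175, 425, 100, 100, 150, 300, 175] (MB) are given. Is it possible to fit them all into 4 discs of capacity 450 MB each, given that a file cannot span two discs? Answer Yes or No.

No

Total = 2200 MB; ⌈2200/450⌉ = 5.
At least 5 discs are required, but only 4 are allowed.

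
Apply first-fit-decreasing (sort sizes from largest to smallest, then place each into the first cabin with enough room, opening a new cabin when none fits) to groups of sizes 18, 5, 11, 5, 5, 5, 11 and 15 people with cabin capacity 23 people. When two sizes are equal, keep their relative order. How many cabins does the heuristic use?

Sorted descending: 18, 15, 11, 11, 5, 5, 5, 5.
  18 → cabin 1 (new)  [load 18/23]
  15 → cabin 2 (new)  [load 15/23]
  11 → cabin 3 (new)  [load 11/23]
  11 → cabin 3  [load 22/23]
  5 → cabin 1  [load 23/23]
  5 → cabin 2  [load 20/23]
  5 → cabin 4 (new)  [load 5/23]
  5 → cabin 4  [load 10/23]
4 cabins opened.

4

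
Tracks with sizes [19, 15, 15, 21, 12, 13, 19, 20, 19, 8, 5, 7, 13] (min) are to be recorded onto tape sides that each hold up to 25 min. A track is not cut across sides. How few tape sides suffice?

9

Total = 21 + 20 + 19 + 19 + 19 + 15 + 15 + 13 + 13 + 12 + 8 + 7 + 5 = 186 min.
Lower bound: ⌈186/25⌉ = 8 tape sides.
Also, 9 tracks each exceed 25/2 min, and no two of those can share a side, so at least 9 tape sides are needed.
A packing using 9 tape sides:
  side 1: 21 = 21
  side 2: 20 + 5 = 25
  side 3: 19 = 19
  side 4: 19 = 19
  side 5: 19 = 19
  side 6: 15 + 8 = 23
  side 7: 15 + 7 = 22
  side 8: 13 + 12 = 25
  side 9: 13 = 13
This matches the lower bound, so 9 is optimal.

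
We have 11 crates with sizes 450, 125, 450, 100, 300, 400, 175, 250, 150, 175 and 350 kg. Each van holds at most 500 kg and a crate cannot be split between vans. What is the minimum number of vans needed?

7

Total = 450 + 450 + 400 + 350 + 300 + 250 + 175 + 175 + 150 + 125 + 100 = 2925 kg.
Lower bound: ⌈2925/500⌉ = 6 vans.
A packing using 7 vans:
  van 1: 450 = 450
  van 2: 450 = 450
  van 3: 400 + 100 = 500
  van 4: 350 + 150 = 500
  van 5: 300 + 175 = 475
  van 6: 250 + 175 = 425
  van 7: 125 = 125
No arrangement into 6 vans stays within capacity, so 7 is optimal.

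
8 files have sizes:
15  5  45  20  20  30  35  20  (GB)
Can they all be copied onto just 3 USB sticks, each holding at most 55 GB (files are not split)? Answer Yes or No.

Total = 190 GB; ⌈190/55⌉ = 4.
At least 4 USB sticks are required, but only 3 are allowed.

No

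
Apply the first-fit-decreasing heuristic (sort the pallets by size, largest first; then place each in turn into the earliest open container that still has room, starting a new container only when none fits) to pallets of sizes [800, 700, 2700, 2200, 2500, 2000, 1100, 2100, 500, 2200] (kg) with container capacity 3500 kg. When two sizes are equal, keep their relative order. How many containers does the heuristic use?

6

Sorted descending: 2700, 2500, 2200, 2200, 2100, 2000, 1100, 800, 700, 500.
  2700 → container 1 (new)  [load 2700/3500]
  2500 → container 2 (new)  [load 2500/3500]
  2200 → container 3 (new)  [load 2200/3500]
  2200 → container 4 (new)  [load 2200/3500]
  2100 → container 5 (new)  [load 2100/3500]
  2000 → container 6 (new)  [load 2000/3500]
  1100 → container 3  [load 3300/3500]
  800 → container 1  [load 3500/3500]
  700 → container 2  [load 3200/3500]
  500 → container 4  [load 2700/3500]
6 containers opened.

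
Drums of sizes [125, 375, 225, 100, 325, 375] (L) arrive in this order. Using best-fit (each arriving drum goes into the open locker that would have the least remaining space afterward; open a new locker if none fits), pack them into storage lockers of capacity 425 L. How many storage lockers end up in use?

  125 → locker 1 (new)  [load 125/425]
  375 → locker 2 (new)  [load 375/425]
  225 → locker 1  [load 350/425]
  100 → locker 3 (new)  [load 100/425]
  325 → locker 3  [load 425/425]
  375 → locker 4 (new)  [load 375/425]
4 storage lockers opened.

4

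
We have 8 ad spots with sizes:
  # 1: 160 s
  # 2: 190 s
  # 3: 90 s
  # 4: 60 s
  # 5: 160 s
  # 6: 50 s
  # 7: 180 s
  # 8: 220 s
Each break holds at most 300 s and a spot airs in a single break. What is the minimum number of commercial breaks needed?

5

Total = 220 + 190 + 180 + 160 + 160 + 90 + 60 + 50 = 1110 s.
Lower bound: ⌈1110/300⌉ = 4 commercial breaks.
Also, 5 ad spots each exceed 150 s, and no two of those can share a break, so at least 5 commercial breaks are needed.
A packing using 5 commercial breaks:
  break 1: 220 + 60 = 280
  break 2: 190 + 90 = 280
  break 3: 180 + 50 = 230
  break 4: 160 = 160
  break 5: 160 = 160
This matches the lower bound, so 5 is optimal.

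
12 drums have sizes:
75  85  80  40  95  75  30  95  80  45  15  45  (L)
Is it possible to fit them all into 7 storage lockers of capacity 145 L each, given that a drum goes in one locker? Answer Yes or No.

A valid assignment using 7 storage lockers:
  locker 1: 95 + 45 = 140
  locker 2: 95 + 45 = 140
  locker 3: 85 + 40 + 15 = 140
  locker 4: 80 + 30 = 110
  locker 5: 80 = 80
  locker 6: 75 = 75
  locker 7: 75 = 75
Every load is within 145 L, so 7 storage lockers suffice.

Yes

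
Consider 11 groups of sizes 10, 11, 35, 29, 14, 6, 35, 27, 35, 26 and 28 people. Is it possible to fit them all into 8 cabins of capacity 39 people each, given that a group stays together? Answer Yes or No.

Yes

A valid assignment using 8 cabins:
  cabin 1: 35 = 35
  cabin 2: 35 = 35
  cabin 3: 35 = 35
  cabin 4: 29 + 10 = 39
  cabin 5: 28 + 11 = 39
  cabin 6: 27 + 6 = 33
  cabin 7: 26 = 26
  cabin 8: 14 = 14
Every load is within 39 people, so 8 cabins suffice.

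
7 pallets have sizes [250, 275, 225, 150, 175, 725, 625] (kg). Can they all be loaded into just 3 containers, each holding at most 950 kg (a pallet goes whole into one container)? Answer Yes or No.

Yes

A valid assignment using 3 containers:
  container 1: 725 + 225 = 950
  container 2: 625 + 275 = 900
  container 3: 250 + 175 + 150 = 575
Every load is within 950 kg, so 3 containers suffice.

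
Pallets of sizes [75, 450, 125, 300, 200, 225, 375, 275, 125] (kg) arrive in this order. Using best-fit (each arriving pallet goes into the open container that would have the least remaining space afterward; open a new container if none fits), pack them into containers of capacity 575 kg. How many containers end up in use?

  75 → container 1 (new)  [load 75/575]
  450 → container 1  [load 525/575]
  125 → container 2 (new)  [load 125/575]
  300 → container 2  [load 425/575]
  200 → container 3 (new)  [load 200/575]
  225 → container 3  [load 425/575]
  375 → container 4 (new)  [load 375/575]
  275 → container 5 (new)  [load 275/575]
  125 → container 2  [load 550/575]
5 containers opened.

5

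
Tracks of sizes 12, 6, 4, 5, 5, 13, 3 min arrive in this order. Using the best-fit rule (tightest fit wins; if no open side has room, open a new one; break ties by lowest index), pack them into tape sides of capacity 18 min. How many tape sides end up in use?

3

  12 → side 1 (new)  [load 12/18]
  6 → side 1  [load 18/18]
  4 → side 2 (new)  [load 4/18]
  5 → side 2  [load 9/18]
  5 → side 2  [load 14/18]
  13 → side 3 (new)  [load 13/18]
  3 → side 2  [load 17/18]
3 tape sides opened.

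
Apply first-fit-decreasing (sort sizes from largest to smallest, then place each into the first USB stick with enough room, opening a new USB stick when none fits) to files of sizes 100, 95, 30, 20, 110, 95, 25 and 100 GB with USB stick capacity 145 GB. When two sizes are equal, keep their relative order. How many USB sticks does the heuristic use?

5

Sorted descending: 110, 100, 100, 95, 95, 30, 25, 20.
  110 → USB stick 1 (new)  [load 110/145]
  100 → USB stick 2 (new)  [load 100/145]
  100 → USB stick 3 (new)  [load 100/145]
  95 → USB stick 4 (new)  [load 95/145]
  95 → USB stick 5 (new)  [load 95/145]
  30 → USB stick 1  [load 140/145]
  25 → USB stick 2  [load 125/145]
  20 → USB stick 2  [load 145/145]
5 USB sticks opened.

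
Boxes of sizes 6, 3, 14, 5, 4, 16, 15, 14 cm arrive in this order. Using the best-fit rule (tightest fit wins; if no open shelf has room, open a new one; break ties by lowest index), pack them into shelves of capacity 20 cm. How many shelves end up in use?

5

  6 → shelf 1 (new)  [load 6/20]
  3 → shelf 1  [load 9/20]
  14 → shelf 2 (new)  [load 14/20]
  5 → shelf 2  [load 19/20]
  4 → shelf 1  [load 13/20]
  16 → shelf 3 (new)  [load 16/20]
  15 → shelf 4 (new)  [load 15/20]
  14 → shelf 5 (new)  [load 14/20]
5 shelves opened.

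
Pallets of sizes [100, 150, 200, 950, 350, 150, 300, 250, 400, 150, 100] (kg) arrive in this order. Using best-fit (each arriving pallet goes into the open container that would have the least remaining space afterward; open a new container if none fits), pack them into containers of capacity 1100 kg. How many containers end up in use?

3

  100 → container 1 (new)  [load 100/1100]
  150 → container 1  [load 250/1100]
  200 → container 1  [load 450/1100]
  950 → container 2 (new)  [load 950/1100]
  350 → container 1  [load 800/1100]
  150 → container 2  [load 1100/1100]
  300 → container 1  [load 1100/1100]
  250 → container 3 (new)  [load 250/1100]
  400 → container 3  [load 650/1100]
  150 → container 3  [load 800/1100]
  100 → container 3  [load 900/1100]
3 containers opened.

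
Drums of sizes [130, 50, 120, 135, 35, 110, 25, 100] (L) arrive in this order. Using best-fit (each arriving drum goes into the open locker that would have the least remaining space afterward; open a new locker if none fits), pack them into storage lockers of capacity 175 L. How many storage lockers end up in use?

5

  130 → locker 1 (new)  [load 130/175]
  50 → locker 2 (new)  [load 50/175]
  120 → locker 2  [load 170/175]
  135 → locker 3 (new)  [load 135/175]
  35 → locker 3  [load 170/175]
  110 → locker 4 (new)  [load 110/175]
  25 → locker 1  [load 155/175]
  100 → locker 5 (new)  [load 100/175]
5 storage lockers opened.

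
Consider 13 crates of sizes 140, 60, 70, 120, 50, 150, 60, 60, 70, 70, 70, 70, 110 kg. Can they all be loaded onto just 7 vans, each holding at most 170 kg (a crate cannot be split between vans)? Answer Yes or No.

No

Total = 1100 kg; ⌈1100/170⌉ = 7.
The bound of 7 does not rule out 7, but exhaustive search shows no assignment into 7 vans of capacity 170 kg exists — the minimum is 8.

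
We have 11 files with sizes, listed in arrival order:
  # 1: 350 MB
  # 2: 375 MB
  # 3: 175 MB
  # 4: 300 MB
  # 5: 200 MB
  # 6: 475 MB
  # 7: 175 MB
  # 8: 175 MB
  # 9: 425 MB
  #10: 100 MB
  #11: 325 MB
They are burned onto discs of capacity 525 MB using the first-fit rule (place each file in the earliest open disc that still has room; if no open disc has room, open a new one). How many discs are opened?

  350 → disc 1 (new)  [load 350/525]
  375 → disc 2 (new)  [load 375/525]
  175 → disc 1  [load 525/525]
  300 → disc 3 (new)  [load 300/525]
  200 → disc 3  [load 500/525]
  475 → disc 4 (new)  [load 475/525]
  175 → disc 5 (new)  [load 175/525]
  175 → disc 5  [load 350/525]
  425 → disc 6 (new)  [load 425/525]
  100 → disc 2  [load 475/525]
  325 → disc 7 (new)  [load 325/525]
7 discs opened.

7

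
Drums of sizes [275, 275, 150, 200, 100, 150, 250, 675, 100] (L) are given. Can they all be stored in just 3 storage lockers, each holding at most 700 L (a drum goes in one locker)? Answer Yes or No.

Total = 2175 L; ⌈2175/700⌉ = 4.
At least 4 storage lockers are required, but only 3 are allowed.

No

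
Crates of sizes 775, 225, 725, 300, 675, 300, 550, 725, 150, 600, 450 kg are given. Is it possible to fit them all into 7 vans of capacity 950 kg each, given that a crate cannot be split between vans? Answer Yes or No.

Yes

A valid assignment using 7 vans:
  van 1: 775 + 150 = 925
  van 2: 725 + 225 = 950
  van 3: 725 = 725
  van 4: 675 = 675
  van 5: 600 + 300 = 900
  van 6: 550 + 300 = 850
  van 7: 450 = 450
Every load is within 950 kg, so 7 vans suffice.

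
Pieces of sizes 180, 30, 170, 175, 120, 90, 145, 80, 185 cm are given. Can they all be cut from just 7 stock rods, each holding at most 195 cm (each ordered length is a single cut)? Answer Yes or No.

A valid assignment using 7 stock rods:
  stock rod 1: 185 = 185
  stock rod 2: 180 = 180
  stock rod 3: 175 = 175
  stock rod 4: 170 = 170
  stock rod 5: 145 + 30 = 175
  stock rod 6: 120 = 120
  stock rod 7: 90 + 80 = 170
Every load is within 195 cm, so 7 stock rods suffice.

Yes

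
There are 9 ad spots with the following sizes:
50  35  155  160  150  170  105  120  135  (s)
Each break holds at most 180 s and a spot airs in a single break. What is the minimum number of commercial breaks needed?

7

Total = 170 + 160 + 155 + 150 + 135 + 120 + 105 + 50 + 35 = 1080 s.
Lower bound: ⌈1080/180⌉ = 6 commercial breaks.
Also, 7 ad spots each exceed 90 s, and no two of those can share a break, so at least 7 commercial breaks are needed.
A packing using 7 commercial breaks:
  break 1: 170 = 170
  break 2: 160 = 160
  break 3: 155 = 155
  break 4: 150 = 150
  break 5: 135 + 35 = 170
  break 6: 120 + 50 = 170
  break 7: 105 = 105
This matches the lower bound, so 7 is optimal.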